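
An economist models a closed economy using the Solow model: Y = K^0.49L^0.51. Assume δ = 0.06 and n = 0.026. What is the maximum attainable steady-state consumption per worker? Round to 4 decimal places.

The effective depreciation rate is n + δ = 0.026 + 0.06 = 0.086.
Setting f'(k) = n+δ gives 0.49·k^(0.49−1) = 0.086, hence k_gold = (0.49/0.086)^(1/0.51) ≈ 30.3222.
y_gold = 30.3222^0.49 ≈ 5.3218.
c_gold = y_gold − (n+δ)·k_gold = 5.3218 − 0.086·30.3222 ≈ 2.7141.

c_gold ≈ 2.7141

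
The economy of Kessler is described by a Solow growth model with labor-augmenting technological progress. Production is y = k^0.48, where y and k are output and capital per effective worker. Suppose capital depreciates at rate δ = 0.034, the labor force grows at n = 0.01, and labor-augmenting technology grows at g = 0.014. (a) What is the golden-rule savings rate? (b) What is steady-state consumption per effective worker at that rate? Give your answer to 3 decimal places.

Capital per effective worker breaks even when investment replaces (n + g + δ)·k; here n + g + δ = 0.058.
For Cobb-Douglas, s_gold equals capital's share: s_gold = 0.48.
Setting f'(k) = n+g+δ gives 0.48·k^(0.48−1) = 0.058, hence k_gold = (0.48/0.058)^(1/0.52) ≈ 58.2137.
y_gold = 58.2137^0.48 ≈ 7.0342; c_gold = (1−0.48)·y_gold ≈ 3.6578.

(a) s_gold = 0.480; (b) c_gold ≈ 3.658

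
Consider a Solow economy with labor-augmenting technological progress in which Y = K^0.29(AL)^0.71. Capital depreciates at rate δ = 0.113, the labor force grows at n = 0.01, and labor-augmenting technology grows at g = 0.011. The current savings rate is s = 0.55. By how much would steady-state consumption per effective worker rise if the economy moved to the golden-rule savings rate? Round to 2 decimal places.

The effective depreciation rate is n + g + δ = 0.01 + 0.011 + 0.113 = 0.134.
Current steady state (s = 0.55): k* = (0.55/0.134)^(1/0.71) ≈ 7.3071, y* = 7.3071^0.29 ≈ 1.7803, c* = (1−0.55)·1.7803 ≈ 0.8011.
Setting f'(k) = n+g+δ gives 0.29·k^(0.29−1) = 0.134, hence k_gold = (0.29/0.134)^(1/0.71) ≈ 2.9665.
y_gold = 2.9665^0.29 ≈ 1.3707, c_gold = y_gold − 0.134·k_gold ≈ 0.9732.
Gain: Δc = 0.9732 − 0.8011 ≈ 0.1721.

Δc ≈ 0.17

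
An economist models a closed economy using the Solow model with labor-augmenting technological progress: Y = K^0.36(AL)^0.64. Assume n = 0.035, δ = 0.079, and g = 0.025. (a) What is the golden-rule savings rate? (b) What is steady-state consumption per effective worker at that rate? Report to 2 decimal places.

(a) s_gold = 0.36; (b) c_gold ≈ 1.09

Capital per effective worker breaks even when investment replaces (n + g + δ)·k; here n + g + δ = 0.139.
For Cobb-Douglas, s_gold equals capital's share: s_gold = 0.36.
Setting f'(k) = n+g+δ gives 0.36·k^(0.36−1) = 0.139, hence k_gold = (0.36/0.139)^(1/0.64) ≈ 4.4235.
y_gold = 4.4235^0.36 ≈ 1.7079; c_gold = (1−0.36)·y_gold ≈ 1.0931.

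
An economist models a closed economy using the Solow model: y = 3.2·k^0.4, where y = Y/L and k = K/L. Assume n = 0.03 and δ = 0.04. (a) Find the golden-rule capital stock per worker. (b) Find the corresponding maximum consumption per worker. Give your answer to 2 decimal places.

Break-even investment rate: n + δ = 0.03 + 0.04 = 0.07.
Setting f'(k) = n+δ gives 0.4·3.2·k^(0.4−1) = 0.07, hence k_gold = (0.4·3.2/0.07)^(1/0.6) ≈ 126.9170.
y_gold = 3.2·126.9170^0.4 ≈ 22.2105; c_gold = y_gold − 0.07·k_gold ≈ 13.3263.

(a) k_gold ≈ 126.92; (b) c_gold ≈ 13.33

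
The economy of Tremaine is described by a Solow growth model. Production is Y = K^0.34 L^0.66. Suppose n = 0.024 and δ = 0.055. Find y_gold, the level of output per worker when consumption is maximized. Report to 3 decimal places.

y_gold ≈ 2.121

Capital per worker breaks even when investment replaces (n + δ)·k; here n + δ = 0.079.
Setting f'(k) = n+δ gives 0.34·k^(0.34−1) = 0.079, hence k_gold = (0.34/0.079)^(1/0.66) ≈ 9.1281.
Output: y_gold = k_gold^0.34 = 9.1281^0.34 ≈ 2.1209.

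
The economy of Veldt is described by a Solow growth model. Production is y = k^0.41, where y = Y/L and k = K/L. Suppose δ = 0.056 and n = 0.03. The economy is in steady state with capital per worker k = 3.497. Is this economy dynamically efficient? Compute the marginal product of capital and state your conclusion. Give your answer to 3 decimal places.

dynamically efficient; MPK ≈ 0.196

n + δ = 0.03 + 0.056 = 0.086.
MPK = 0.41·k^(0.41−1) = 0.41·3.497^(-0.59) ≈ 0.1959.
MPK > 0.086, so the economy is dynamically efficient (under-saving).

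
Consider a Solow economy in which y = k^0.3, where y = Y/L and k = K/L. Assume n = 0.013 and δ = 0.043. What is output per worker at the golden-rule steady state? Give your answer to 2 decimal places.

y_gold ≈ 2.05

The effective depreciation rate is n + δ = 0.013 + 0.043 = 0.056.
Setting f'(k) = n+δ gives 0.3·k^(0.3−1) = 0.056, hence k_gold = (0.3/0.056)^(1/0.7) ≈ 10.9985.
Output: y_gold = k_gold^0.3 = 10.9985^0.3 ≈ 2.0531.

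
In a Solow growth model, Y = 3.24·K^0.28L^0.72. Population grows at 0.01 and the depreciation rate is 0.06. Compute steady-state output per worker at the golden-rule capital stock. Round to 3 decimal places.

Break-even investment rate: n + δ = 0.01 + 0.06 = 0.07.
At the golden rule the marginal product of capital equals n+δ: 0.28·3.24·k^(0.28−1) = 0.07. Solving, k_gold = (0.28·3.24/0.07)^(1/0.72) ≈ 35.0982.
Output: y_gold = 3.24·k_gold^0.28 = 3.24·35.0982^0.28 ≈ 8.7745.

y_gold ≈ 8.775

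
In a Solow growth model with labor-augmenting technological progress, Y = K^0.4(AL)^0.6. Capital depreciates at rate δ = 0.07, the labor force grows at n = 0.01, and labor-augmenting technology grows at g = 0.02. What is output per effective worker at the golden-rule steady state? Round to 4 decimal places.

y_gold ≈ 2.5198

Capital per effective worker breaks even when investment replaces (n + g + δ)·k; here n + g + δ = 0.1.
At the golden rule the marginal product of capital equals n+g+δ: 0.4·k^(0.4−1) = 0.1. Solving, k_gold = (0.4/0.1)^(1/0.6) ≈ 10.0794.
Output: y_gold = k_gold^0.4 = 10.0794^0.4 ≈ 2.5198.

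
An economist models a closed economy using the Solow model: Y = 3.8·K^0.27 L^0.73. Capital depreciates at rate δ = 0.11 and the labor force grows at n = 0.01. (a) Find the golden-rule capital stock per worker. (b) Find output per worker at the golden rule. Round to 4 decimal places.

The effective depreciation rate is n + δ = 0.01 + 0.11 = 0.12.
Setting f'(k) = n+δ gives 0.27·3.8·k^(0.27−1) = 0.12, hence k_gold = (0.27·3.8/0.12)^(1/0.73) ≈ 18.9089.
y_gold = 3.8·18.9089^0.27 ≈ 8.4039.

(a) k_gold ≈ 18.9089; (b) y_gold ≈ 8.4039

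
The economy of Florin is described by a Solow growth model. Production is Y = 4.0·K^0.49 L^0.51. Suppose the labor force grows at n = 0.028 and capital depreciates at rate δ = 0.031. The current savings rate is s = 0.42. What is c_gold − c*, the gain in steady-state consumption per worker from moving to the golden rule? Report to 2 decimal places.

The effective depreciation rate is n + δ = 0.028 + 0.031 = 0.059.
Current steady state (s = 0.42): k* = (0.42·4.0/0.059)^(1/0.51) ≈ 711.0121, y* = 4.0·711.0121^0.49 ≈ 99.8803, c* = (1−0.42)·99.8803 ≈ 57.9306.
Golden rule sets MPK = n+δ: 0.49·4.0·k^(0.49−1) = 0.059, so k_gold = (0.49·4.0/0.059)^(1/0.51) ≈ 961.9339.
y_gold = 4.0·961.9339^0.49 ≈ 115.8247, c_gold = y_gold − 0.059·k_gold ≈ 59.0706.
Gain: Δc = 59.0706 − 57.9306 ≈ 1.1400.

Δc ≈ 1.14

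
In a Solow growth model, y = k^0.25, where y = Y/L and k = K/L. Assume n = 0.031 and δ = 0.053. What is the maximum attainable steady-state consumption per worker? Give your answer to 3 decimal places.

The effective depreciation rate is n + δ = 0.031 + 0.053 = 0.084.
Setting f'(k) = n+δ gives 0.25·k^(0.25−1) = 0.084, hence k_gold = (0.25/0.084)^(1/0.75) ≈ 4.2810.
y_gold = 4.2810^0.25 ≈ 1.4384.
c_gold = y_gold − (n+δ)·k_gold = 1.4384 − 0.084·4.2810 ≈ 1.0788.

c_gold ≈ 1.079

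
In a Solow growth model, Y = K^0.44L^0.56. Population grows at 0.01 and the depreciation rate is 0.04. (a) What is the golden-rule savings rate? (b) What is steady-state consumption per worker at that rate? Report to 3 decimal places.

(a) s_gold = 0.440; (b) c_gold ≈ 3.092

The effective depreciation rate is n + δ = 0.01 + 0.04 = 0.05.
For Cobb-Douglas, s_gold equals capital's share: s_gold = 0.44.
Maximizing c = f(k) − (n+δ)·k gives f'(k) = n+δ, i.e. 0.44·k^(0.44−1) = 0.05, so k_gold = (0.44/0.05)^(1/0.56) ≈ 48.5933.
y_gold = 48.5933^0.44 ≈ 5.5220; c_gold = (1−0.44)·y_gold ≈ 3.0923.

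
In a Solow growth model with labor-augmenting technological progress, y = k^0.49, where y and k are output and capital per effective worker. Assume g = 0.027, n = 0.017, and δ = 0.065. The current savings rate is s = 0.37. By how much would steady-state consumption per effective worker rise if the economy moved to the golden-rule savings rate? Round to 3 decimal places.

Capital per effective worker breaks even when investment replaces (n + g + δ)·k; here n + g + δ = 0.109.
Current steady state (s = 0.37): k* = (0.37/0.109)^(1/0.51) ≈ 10.9834, y* = 10.9834^0.49 ≈ 3.2356, c* = (1−0.37)·3.2356 ≈ 2.0385.
Maximizing c = f(k) − (n+g+δ)·k gives f'(k) = n+g+δ, i.e. 0.49·k^(0.49−1) = 0.109, so k_gold = (0.49/0.109)^(1/0.51) ≈ 19.0520.
y_gold = 19.0520^0.49 ≈ 4.2381, c_gold = y_gold − 0.109·k_gold ≈ 2.1614.
Gain: Δc = 2.1614 − 2.0385 ≈ 0.1230.

Δc ≈ 0.123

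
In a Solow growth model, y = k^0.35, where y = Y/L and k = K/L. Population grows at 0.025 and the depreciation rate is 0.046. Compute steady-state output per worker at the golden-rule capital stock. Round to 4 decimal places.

y_gold ≈ 2.3608

Break-even investment rate: n + δ = 0.025 + 0.046 = 0.071.
At the golden rule the marginal product of capital equals n+δ: 0.35·k^(0.35−1) = 0.071. Solving, k_gold = (0.35/0.071)^(1/0.65) ≈ 11.6375.
Output: y_gold = k_gold^0.35 = 11.6375^0.35 ≈ 2.3608.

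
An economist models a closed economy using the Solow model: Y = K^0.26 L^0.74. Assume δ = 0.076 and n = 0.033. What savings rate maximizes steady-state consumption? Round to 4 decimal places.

n + δ = 0.033 + 0.076 = 0.109.
At the golden rule MPK = n+δ, and in any Cobb-Douglas steady state s = (n+δ)·k/y = MPK·k/y = capital's share 0.26.

s_gold = 0.2600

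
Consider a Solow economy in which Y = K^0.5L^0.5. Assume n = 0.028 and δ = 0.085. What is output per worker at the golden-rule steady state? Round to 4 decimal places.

y_gold ≈ 4.4248

Break-even investment rate: n + δ = 0.028 + 0.085 = 0.113.
Golden rule sets MPK = n+δ: 0.5·k^(0.5−1) = 0.113, so k_gold = (0.5/0.113)^(1/0.5) ≈ 19.5787.
Output: y_gold = k_gold^0.5 = 19.5787^0.5 ≈ 4.4248.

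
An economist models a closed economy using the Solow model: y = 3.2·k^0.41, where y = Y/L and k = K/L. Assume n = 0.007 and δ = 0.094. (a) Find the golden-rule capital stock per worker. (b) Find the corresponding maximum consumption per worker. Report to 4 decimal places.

Break-even investment rate: n + δ = 0.007 + 0.094 = 0.101.
Golden rule sets MPK = n+δ: 0.41·3.2·k^(0.41−1) = 0.101, so k_gold = (0.41·3.2/0.101)^(1/0.59) ≈ 77.1754.
y_gold = 3.2·77.1754^0.41 ≈ 19.0115; c_gold = y_gold − 0.101·k_gold ≈ 11.2168.

(a) k_gold ≈ 77.1754; (b) c_gold ≈ 11.2168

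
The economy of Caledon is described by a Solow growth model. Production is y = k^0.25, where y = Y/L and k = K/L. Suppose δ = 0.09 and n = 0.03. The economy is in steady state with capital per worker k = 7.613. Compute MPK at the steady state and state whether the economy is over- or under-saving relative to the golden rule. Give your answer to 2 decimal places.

over-saving; MPK ≈ 0.05

The effective depreciation rate is n + δ = 0.03 + 0.09 = 0.12.
MPK = 0.25·k^(0.25−1) = 0.25·7.613^(-0.75) ≈ 0.0545.
MPK < 0.12, so the economy is dynamically inefficient (over-saving).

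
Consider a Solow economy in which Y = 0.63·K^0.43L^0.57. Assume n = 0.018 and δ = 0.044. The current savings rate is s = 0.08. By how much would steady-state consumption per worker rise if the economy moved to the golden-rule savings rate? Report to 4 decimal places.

Break-even investment rate: n + δ = 0.018 + 0.044 = 0.062.
Current steady state (s = 0.08): k* = (0.08·0.63/0.062)^(1/0.57) ≈ 0.6953, y* = 0.63·0.6953^0.43 ≈ 0.5389, c* = (1−0.08)·0.5389 ≈ 0.4958.
Maximizing c = f(k) − (n+δ)·k gives f'(k) = n+δ, i.e. 0.43·0.63·k^(0.43−1) = 0.062, so k_gold = (0.43·0.63/0.062)^(1/0.57) ≈ 13.2904.
y_gold = 0.63·13.2904^0.43 ≈ 1.9163, c_gold = y_gold − 0.062·k_gold ≈ 1.0923.
Gain: Δc = 1.0923 − 0.4958 ≈ 0.5965.

Δc ≈ 0.5965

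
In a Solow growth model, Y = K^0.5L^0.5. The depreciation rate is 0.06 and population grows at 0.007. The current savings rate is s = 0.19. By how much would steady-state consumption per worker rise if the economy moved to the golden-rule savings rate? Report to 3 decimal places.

Δc ≈ 1.434

n + δ = 0.007 + 0.06 = 0.067.
Current steady state (s = 0.19): k* = (0.19/0.067)^(1/0.5) ≈ 8.0419, y* = 8.0419^0.5 ≈ 2.8358, c* = (1−0.19)·2.8358 ≈ 2.2970.
Golden rule sets MPK = n+δ: 0.5·k^(0.5−1) = 0.067, so k_gold = (0.5/0.067)^(1/0.5) ≈ 55.6917.
y_gold = 55.6917^0.5 ≈ 7.4627, c_gold = y_gold − 0.067·k_gold ≈ 3.7313.
Gain: Δc = 3.7313 − 2.2970 ≈ 1.4343.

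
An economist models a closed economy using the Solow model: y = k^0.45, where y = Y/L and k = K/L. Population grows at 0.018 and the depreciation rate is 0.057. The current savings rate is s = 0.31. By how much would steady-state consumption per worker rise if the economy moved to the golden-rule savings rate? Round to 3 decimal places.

Δc ≈ 0.179

Break-even investment rate: n + δ = 0.018 + 0.057 = 0.075.
Current steady state (s = 0.31): k* = (0.31/0.075)^(1/0.55) ≈ 13.1992, y* = 13.1992^0.45 ≈ 3.1933, c* = (1−0.31)·3.1933 ≈ 2.2034.
Golden rule sets MPK = n+δ: 0.45·k^(0.45−1) = 0.075, so k_gold = (0.45/0.075)^(1/0.55) ≈ 25.9908.
y_gold = 25.9908^0.45 ≈ 4.3318, c_gold = y_gold − 0.075·k_gold ≈ 2.3825.
Gain: Δc = 2.3825 − 2.2034 ≈ 0.1791.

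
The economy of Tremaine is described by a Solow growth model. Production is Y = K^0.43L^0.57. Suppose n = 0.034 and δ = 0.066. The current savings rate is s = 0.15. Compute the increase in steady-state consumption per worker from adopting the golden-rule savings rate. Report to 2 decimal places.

Δc ≈ 0.56

Break-even investment rate: n + δ = 0.034 + 0.066 = 0.1.
Current steady state (s = 0.15): k* = (0.15/0.1)^(1/0.57) ≈ 2.0367, y* = 2.0367^0.43 ≈ 1.3578, c* = (1−0.15)·1.3578 ≈ 1.1541.
At the golden rule the marginal product of capital equals n+δ: 0.43·k^(0.43−1) = 0.1. Solving, k_gold = (0.43/0.1)^(1/0.57) ≈ 12.9225.
y_gold = 12.9225^0.43 ≈ 3.0052, c_gold = y_gold − 0.1·k_gold ≈ 1.7130.
Gain: Δc = 1.7130 − 1.1541 ≈ 0.5588.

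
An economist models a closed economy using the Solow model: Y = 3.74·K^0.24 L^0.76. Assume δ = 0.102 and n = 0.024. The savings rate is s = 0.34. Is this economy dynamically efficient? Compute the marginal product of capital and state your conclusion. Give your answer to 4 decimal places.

n + δ = 0.024 + 0.102 = 0.126.
Steady-state k*: s·A·k^0.24 = 0.126·k gives k* = (0.34·3.74/0.126)^(1/0.76) ≈ 20.9424.
MPK = 0.24·3.74·20.9424^(-0.76) ≈ 0.0889.
MPK < n+δ = 0.126, so the economy is dynamically inefficient (over-saving).

dynamically inefficient; MPK ≈ 0.0889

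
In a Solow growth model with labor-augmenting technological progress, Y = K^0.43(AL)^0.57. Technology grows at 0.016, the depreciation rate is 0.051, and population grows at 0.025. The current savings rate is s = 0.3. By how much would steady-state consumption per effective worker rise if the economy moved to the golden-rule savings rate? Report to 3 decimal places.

Break-even investment rate: n + g + δ = 0.025 + 0.016 + 0.051 = 0.092.
Current steady state (s = 0.3): k* = (0.3/0.092)^(1/0.57) ≈ 7.9540, y* = 7.9540^0.43 ≈ 2.4392, c* = (1−0.3)·2.4392 ≈ 1.7075.
At the golden rule the marginal product of capital equals n+g+δ: 0.43·k^(0.43−1) = 0.092. Solving, k_gold = (0.43/0.092)^(1/0.57) ≈ 14.9582.
y_gold = 14.9582^0.43 ≈ 3.2004, c_gold = y_gold − 0.092·k_gold ≈ 1.8242.
Gain: Δc = 1.8242 − 1.7075 ≈ 0.1167.

Δc ≈ 0.117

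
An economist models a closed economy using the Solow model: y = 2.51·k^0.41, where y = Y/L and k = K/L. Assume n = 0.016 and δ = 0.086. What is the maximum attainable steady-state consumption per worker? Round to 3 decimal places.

n + δ = 0.016 + 0.086 = 0.102.
Maximizing c = f(k) − (n+δ)·k gives f'(k) = n+δ, i.e. 0.41·2.51·k^(0.41−1) = 0.102, so k_gold = (0.41·2.51/0.102)^(1/0.59) ≈ 50.2867.
y_gold = 2.51·50.2867^0.41 ≈ 12.5104.
c_gold = y_gold − (n+δ)·k_gold = 12.5104 − 0.102·50.2867 ≈ 7.3811.

c_gold ≈ 7.381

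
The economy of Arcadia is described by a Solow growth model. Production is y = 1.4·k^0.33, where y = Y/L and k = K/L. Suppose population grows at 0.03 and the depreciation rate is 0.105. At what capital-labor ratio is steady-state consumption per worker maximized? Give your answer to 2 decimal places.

Break-even investment rate: n + δ = 0.03 + 0.105 = 0.135.
At the golden rule the marginal product of capital equals n+δ: 0.33·1.4·k^(0.33−1) = 0.135. Solving, k_gold = (0.33·1.4/0.135)^(1/0.67) ≈ 6.2730.

k_gold ≈ 6.27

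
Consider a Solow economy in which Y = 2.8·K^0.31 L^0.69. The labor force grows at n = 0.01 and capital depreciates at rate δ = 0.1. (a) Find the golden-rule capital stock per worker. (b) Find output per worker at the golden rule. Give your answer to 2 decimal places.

(a) k_gold ≈ 19.96; (b) y_gold ≈ 7.08

Capital per worker breaks even when investment replaces (n + δ)·k; here n + δ = 0.11.
Setting f'(k) = n+δ gives 0.31·2.8·k^(0.31−1) = 0.11, hence k_gold = (0.31·2.8/0.11)^(1/0.69) ≈ 19.9611.
y_gold = 2.8·19.9611^0.31 ≈ 7.0830.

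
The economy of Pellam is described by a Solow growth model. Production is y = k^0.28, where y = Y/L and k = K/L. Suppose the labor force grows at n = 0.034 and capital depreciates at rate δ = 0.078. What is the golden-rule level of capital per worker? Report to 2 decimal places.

k_gold ≈ 3.57

Break-even investment rate: n + δ = 0.034 + 0.078 = 0.112.
At the golden rule the marginal product of capital equals n+δ: 0.28·k^(0.28−1) = 0.112. Solving, k_gold = (0.28/0.112)^(1/0.72) ≈ 3.5702.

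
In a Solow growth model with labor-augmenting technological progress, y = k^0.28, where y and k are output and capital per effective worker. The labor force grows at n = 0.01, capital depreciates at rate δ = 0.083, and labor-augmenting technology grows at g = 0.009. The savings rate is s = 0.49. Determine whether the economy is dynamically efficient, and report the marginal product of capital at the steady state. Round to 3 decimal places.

dynamically inefficient; MPK ≈ 0.058

The effective depreciation rate is n + g + δ = 0.01 + 0.009 + 0.083 = 0.102.
Steady-state k*: s·k^0.28 = 0.102·k gives k* = (0.49/0.102)^(1/0.72) ≈ 8.8442.
MPK = 0.28·8.8442^(-0.72) ≈ 0.0583.
MPK < n+g+δ = 0.102, so the economy is dynamically inefficient (over-saving).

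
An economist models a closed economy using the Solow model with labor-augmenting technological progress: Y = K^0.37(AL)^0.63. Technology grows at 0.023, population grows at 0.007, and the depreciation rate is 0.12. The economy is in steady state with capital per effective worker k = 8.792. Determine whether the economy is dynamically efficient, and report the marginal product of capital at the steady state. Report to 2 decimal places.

dynamically inefficient; MPK ≈ 0.09

Capital per effective worker breaks even when investment replaces (n + g + δ)·k; here n + g + δ = 0.15.
MPK = 0.37·k^(0.37−1) = 0.37·8.792^(-0.63) ≈ 0.0941.
MPK < 0.15, so the economy is dynamically inefficient (over-saving).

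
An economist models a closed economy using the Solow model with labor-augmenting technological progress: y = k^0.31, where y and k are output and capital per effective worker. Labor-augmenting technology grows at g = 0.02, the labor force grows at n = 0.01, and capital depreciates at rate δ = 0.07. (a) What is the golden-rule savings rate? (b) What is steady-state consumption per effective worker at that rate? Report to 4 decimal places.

(a) s_gold = 0.3100; (b) c_gold ≈ 1.1471

Break-even investment rate: n + g + δ = 0.01 + 0.02 + 0.07 = 0.1.
For Cobb-Douglas, s_gold equals capital's share: s_gold = 0.31.
Maximizing c = f(k) − (n+g+δ)·k gives f'(k) = n+g+δ, i.e. 0.31·k^(0.31−1) = 0.1, so k_gold = (0.31/0.1)^(1/0.69) ≈ 5.1537.
y_gold = 5.1537^0.31 ≈ 1.6625; c_gold = (1−0.31)·y_gold ≈ 1.1471.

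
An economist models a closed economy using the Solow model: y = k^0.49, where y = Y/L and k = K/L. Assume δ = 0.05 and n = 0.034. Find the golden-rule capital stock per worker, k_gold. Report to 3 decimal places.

k_gold ≈ 31.754

Break-even investment rate: n + δ = 0.034 + 0.05 = 0.084.
Golden rule sets MPK = n+δ: 0.49·k^(0.49−1) = 0.084, so k_gold = (0.49/0.084)^(1/0.51) ≈ 31.7539.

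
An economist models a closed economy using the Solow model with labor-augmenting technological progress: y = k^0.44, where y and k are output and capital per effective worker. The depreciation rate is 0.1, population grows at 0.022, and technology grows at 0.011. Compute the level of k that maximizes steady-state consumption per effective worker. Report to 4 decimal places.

k_gold ≈ 8.4695

The effective depreciation rate is n + g + δ = 0.022 + 0.011 + 0.1 = 0.133.
Golden rule sets MPK = n+g+δ: 0.44·k^(0.44−1) = 0.133, so k_gold = (0.44/0.133)^(1/0.56) ≈ 8.4695.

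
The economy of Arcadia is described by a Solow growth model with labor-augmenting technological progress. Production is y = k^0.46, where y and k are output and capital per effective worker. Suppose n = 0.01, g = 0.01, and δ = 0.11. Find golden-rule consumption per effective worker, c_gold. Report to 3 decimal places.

Break-even investment rate: n + g + δ = 0.01 + 0.01 + 0.11 = 0.13.
Setting f'(k) = n+g+δ gives 0.46·k^(0.46−1) = 0.13, hence k_gold = (0.46/0.13)^(1/0.54) ≈ 10.3830.
y_gold = 10.3830^0.46 ≈ 2.9343.
c_gold = y_gold − (n+g+δ)·k_gold = 2.9343 − 0.13·10.3830 ≈ 1.5845.

c_gold ≈ 1.585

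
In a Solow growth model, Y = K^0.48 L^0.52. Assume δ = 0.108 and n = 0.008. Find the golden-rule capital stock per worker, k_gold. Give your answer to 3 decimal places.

k_gold ≈ 15.350

Break-even investment rate: n + δ = 0.008 + 0.108 = 0.116.
Golden rule sets MPK = n+δ: 0.48·k^(0.48−1) = 0.116, so k_gold = (0.48/0.116)^(1/0.52) ≈ 15.3505.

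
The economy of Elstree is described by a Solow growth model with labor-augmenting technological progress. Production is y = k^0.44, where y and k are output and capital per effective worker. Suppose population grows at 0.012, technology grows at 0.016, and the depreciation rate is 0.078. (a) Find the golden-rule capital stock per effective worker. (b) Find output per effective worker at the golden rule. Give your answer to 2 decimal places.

Capital per effective worker breaks even when investment replaces (n + g + δ)·k; here n + g + δ = 0.106.
Setting f'(k) = n+g+δ gives 0.44·k^(0.44−1) = 0.106, hence k_gold = (0.44/0.106)^(1/0.56) ≈ 12.7009.
y_gold = 12.7009^0.44 ≈ 3.0598.

(a) k_gold ≈ 12.70; (b) y_gold ≈ 3.06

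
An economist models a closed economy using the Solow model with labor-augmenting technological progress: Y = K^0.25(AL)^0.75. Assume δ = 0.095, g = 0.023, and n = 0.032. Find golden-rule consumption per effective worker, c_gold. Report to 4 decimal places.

c_gold ≈ 0.8892

The effective depreciation rate is n + g + δ = 0.032 + 0.023 + 0.095 = 0.15.
Golden rule sets MPK = n+g+δ: 0.25·k^(0.25−1) = 0.15, so k_gold = (0.25/0.15)^(1/0.75) ≈ 1.9761.
y_gold = 1.9761^0.25 ≈ 1.1856.
c_gold = y_gold − (n+g+δ)·k_gold = 1.1856 − 0.15·1.9761 ≈ 0.8892.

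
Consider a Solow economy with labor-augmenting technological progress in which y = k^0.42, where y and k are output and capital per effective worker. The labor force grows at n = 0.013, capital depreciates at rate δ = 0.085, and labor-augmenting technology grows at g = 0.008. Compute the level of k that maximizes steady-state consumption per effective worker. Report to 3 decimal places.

Capital per effective worker breaks even when investment replaces (n + g + δ)·k; here n + g + δ = 0.106.
Maximizing c = f(k) − (n+g+δ)·k gives f'(k) = n+g+δ, i.e. 0.42·k^(0.42−1) = 0.106, so k_gold = (0.42/0.106)^(1/0.58) ≈ 10.7383.

k_gold ≈ 10.738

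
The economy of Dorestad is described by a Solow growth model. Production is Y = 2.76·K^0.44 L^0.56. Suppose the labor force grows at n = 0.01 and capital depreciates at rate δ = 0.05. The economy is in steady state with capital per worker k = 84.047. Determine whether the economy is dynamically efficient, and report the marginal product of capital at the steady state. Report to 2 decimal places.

dynamically efficient; MPK ≈ 0.10

n + δ = 0.01 + 0.05 = 0.06.
MPK = 0.44·2.76·k^(0.44−1) = 0.44·2.76·84.047^(-0.56) ≈ 0.1015.
MPK > 0.06, so the economy is dynamically efficient (under-saving).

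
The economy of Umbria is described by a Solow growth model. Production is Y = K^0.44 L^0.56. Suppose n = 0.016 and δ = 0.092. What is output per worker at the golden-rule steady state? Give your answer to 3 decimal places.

Break-even investment rate: n + δ = 0.016 + 0.092 = 0.108.
Setting f'(k) = n+δ gives 0.44·k^(0.44−1) = 0.108, hence k_gold = (0.44/0.108)^(1/0.56) ≈ 12.2839.
Output: y_gold = k_gold^0.44 = 12.2839^0.44 ≈ 3.0151.

y_gold ≈ 3.015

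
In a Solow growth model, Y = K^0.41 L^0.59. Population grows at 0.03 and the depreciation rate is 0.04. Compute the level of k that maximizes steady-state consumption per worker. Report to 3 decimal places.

n + δ = 0.03 + 0.04 = 0.07.
Setting f'(k) = n+δ gives 0.41·k^(0.41−1) = 0.07, hence k_gold = (0.41/0.07)^(1/0.59) ≈ 20.0061.

k_gold ≈ 20.006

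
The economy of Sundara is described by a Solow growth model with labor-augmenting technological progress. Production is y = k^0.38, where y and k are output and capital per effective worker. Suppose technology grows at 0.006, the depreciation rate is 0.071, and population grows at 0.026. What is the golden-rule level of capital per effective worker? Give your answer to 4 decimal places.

k_gold ≈ 8.2116

Break-even investment rate: n + g + δ = 0.026 + 0.006 + 0.071 = 0.103.
Golden rule sets MPK = n+g+δ: 0.38·k^(0.38−1) = 0.103, so k_gold = (0.38/0.103)^(1/0.62) ≈ 8.2116.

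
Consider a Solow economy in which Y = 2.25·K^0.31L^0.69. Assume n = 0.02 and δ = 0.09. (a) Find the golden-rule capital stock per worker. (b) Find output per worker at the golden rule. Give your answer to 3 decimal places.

n + δ = 0.02 + 0.09 = 0.11.
Maximizing c = f(k) − (n+δ)·k gives f'(k) = n+δ, i.e. 0.31·2.25·k^(0.31−1) = 0.11, so k_gold = (0.31·2.25/0.11)^(1/0.69) ≈ 14.5391.
y_gold = 2.25·14.5391^0.31 ≈ 5.1590.

(a) k_gold ≈ 14.539; (b) y_gold ≈ 5.159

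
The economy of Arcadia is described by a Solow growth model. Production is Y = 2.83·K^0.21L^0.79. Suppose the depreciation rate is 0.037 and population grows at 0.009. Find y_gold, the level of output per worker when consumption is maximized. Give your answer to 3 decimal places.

Capital per worker breaks even when investment replaces (n + δ)·k; here n + δ = 0.046.
Setting f'(k) = n+δ gives 0.21·2.83·k^(0.21−1) = 0.046, hence k_gold = (0.21·2.83/0.046)^(1/0.79) ≈ 25.5060.
Output: y_gold = 2.83·k_gold^0.21 = 2.83·25.5060^0.21 ≈ 5.5870.

y_gold ≈ 5.587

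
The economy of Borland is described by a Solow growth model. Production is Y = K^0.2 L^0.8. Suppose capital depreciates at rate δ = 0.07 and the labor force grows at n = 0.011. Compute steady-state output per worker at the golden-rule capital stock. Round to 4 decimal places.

y_gold ≈ 1.2535

The effective depreciation rate is n + δ = 0.011 + 0.07 = 0.081.
Golden rule sets MPK = n+δ: 0.2·k^(0.2−1) = 0.081, so k_gold = (0.2/0.081)^(1/0.8) ≈ 3.0951.
Output: y_gold = k_gold^0.2 = 3.0951^0.2 ≈ 1.2535.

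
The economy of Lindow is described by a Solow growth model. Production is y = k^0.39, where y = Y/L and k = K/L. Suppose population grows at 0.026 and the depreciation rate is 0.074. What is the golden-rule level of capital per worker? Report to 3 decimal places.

k_gold ≈ 9.310

n + δ = 0.026 + 0.074 = 0.1.
Golden rule sets MPK = n+δ: 0.39·k^(0.39−1) = 0.1, so k_gold = (0.39/0.1)^(1/0.61) ≈ 9.3102.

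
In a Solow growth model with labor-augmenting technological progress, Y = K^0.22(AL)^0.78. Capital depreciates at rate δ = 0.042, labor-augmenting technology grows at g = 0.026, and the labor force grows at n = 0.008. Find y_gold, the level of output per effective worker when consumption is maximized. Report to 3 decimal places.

The effective depreciation rate is n + g + δ = 0.008 + 0.026 + 0.042 = 0.076.
At the golden rule the marginal product of capital equals n+g+δ: 0.22·k^(0.22−1) = 0.076. Solving, k_gold = (0.22/0.076)^(1/0.78) ≈ 3.9067.
Output: y_gold = k_gold^0.22 = 3.9067^0.22 ≈ 1.3496.

y_gold ≈ 1.350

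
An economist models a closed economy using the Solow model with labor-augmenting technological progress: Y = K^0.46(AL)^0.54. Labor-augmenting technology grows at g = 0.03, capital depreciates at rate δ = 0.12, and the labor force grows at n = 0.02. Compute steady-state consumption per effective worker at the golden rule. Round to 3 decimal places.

c_gold ≈ 1.261

n + g + δ = 0.02 + 0.03 + 0.12 = 0.17.
Setting f'(k) = n+g+δ gives 0.46·k^(0.46−1) = 0.17, hence k_gold = (0.46/0.17)^(1/0.54) ≈ 6.3179.
y_gold = 6.3179^0.46 ≈ 2.3349.
c_gold = y_gold − (n+g+δ)·k_gold = 2.3349 − 0.17·6.3179 ≈ 1.2608.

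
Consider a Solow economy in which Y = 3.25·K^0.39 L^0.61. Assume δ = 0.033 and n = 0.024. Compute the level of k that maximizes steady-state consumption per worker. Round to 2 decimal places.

k_gold ≈ 161.55

Break-even investment rate: n + δ = 0.024 + 0.033 = 0.057.
Setting f'(k) = n+δ gives 0.39·3.25·k^(0.39−1) = 0.057, hence k_gold = (0.39·3.25/0.057)^(1/0.61) ≈ 161.5536.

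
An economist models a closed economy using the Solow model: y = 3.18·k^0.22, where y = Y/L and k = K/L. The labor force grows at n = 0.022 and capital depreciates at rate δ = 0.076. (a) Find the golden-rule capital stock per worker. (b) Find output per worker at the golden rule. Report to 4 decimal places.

(a) k_gold ≈ 12.4277; (b) y_gold ≈ 5.5360

Capital per worker breaks even when investment replaces (n + δ)·k; here n + δ = 0.098.
Golden rule sets MPK = n+δ: 0.22·3.18·k^(0.22−1) = 0.098, so k_gold = (0.22·3.18/0.098)^(1/0.78) ≈ 12.4277.
y_gold = 3.18·12.4277^0.22 ≈ 5.5360.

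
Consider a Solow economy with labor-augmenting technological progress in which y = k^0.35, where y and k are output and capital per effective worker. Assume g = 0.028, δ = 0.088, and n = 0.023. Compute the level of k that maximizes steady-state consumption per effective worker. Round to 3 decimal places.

k_gold ≈ 4.140

Break-even investment rate: n + g + δ = 0.023 + 0.028 + 0.088 = 0.139.
Golden rule sets MPK = n+g+δ: 0.35·k^(0.35−1) = 0.139, so k_gold = (0.35/0.139)^(1/0.65) ≈ 4.1400.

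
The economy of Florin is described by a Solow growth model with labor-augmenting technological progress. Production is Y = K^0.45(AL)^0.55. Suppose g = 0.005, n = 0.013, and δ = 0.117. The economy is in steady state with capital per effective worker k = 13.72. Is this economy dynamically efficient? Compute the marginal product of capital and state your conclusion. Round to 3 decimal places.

dynamically inefficient; MPK ≈ 0.107

The effective depreciation rate is n + g + δ = 0.013 + 0.005 + 0.117 = 0.135.
MPK = 0.45·k^(0.45−1) = 0.45·13.72^(-0.55) ≈ 0.1066.
MPK < 0.135, so the economy is dynamically inefficient (over-saving).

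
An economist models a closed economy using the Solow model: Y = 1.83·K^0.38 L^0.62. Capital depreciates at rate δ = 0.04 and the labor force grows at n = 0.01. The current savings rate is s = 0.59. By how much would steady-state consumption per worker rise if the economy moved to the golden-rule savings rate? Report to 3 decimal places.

Break-even investment rate: n + δ = 0.01 + 0.04 = 0.05.
Current steady state (s = 0.59): k* = (0.59·1.83/0.05)^(1/0.62) ≈ 141.9548, y* = 1.83·141.9548^0.38 ≈ 12.0301, c* = (1−0.59)·12.0301 ≈ 4.9323.
Maximizing c = f(k) − (n+δ)·k gives f'(k) = n+δ, i.e. 0.38·1.83·k^(0.38−1) = 0.05, so k_gold = (0.38·1.83/0.05)^(1/0.62) ≈ 69.8193.
y_gold = 1.83·69.8193^0.38 ≈ 9.1867, c_gold = y_gold − 0.05·k_gold ≈ 5.6958.
Gain: Δc = 5.6958 − 4.9323 ≈ 0.7635.

Δc ≈ 0.763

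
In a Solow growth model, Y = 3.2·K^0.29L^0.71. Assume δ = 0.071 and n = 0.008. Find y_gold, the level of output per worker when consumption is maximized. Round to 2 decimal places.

y_gold ≈ 8.75

Capital per worker breaks even when investment replaces (n + δ)·k; here n + δ = 0.079.
Maximizing c = f(k) − (n+δ)·k gives f'(k) = n+δ, i.e. 0.29·3.2·k^(0.29−1) = 0.079, so k_gold = (0.29·3.2/0.079)^(1/0.71) ≈ 32.1315.
Output: y_gold = 3.2·k_gold^0.29 = 3.2·32.1315^0.29 ≈ 8.7531.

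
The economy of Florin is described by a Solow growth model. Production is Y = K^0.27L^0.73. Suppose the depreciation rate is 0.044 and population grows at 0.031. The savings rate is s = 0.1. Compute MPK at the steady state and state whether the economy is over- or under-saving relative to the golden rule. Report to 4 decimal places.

under-saving; MPK ≈ 0.2025

n + δ = 0.031 + 0.044 = 0.075.
Steady-state k*: s·k^0.27 = 0.075·k gives k* = (0.1/0.075)^(1/0.73) ≈ 1.4830.
MPK = 0.27·1.4830^(-0.73) ≈ 0.2025.
MPK > n+δ = 0.075, so the economy is dynamically efficient (under-saving).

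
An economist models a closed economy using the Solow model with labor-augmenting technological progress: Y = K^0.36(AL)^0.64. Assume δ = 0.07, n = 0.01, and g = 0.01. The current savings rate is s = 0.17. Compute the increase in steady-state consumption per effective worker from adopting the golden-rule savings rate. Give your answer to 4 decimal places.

n + g + δ = 0.01 + 0.01 + 0.07 = 0.09.
Current steady state (s = 0.17): k* = (0.17/0.09)^(1/0.64) ≈ 2.7013, y* = 2.7013^0.36 ≈ 1.4301, c* = (1−0.17)·1.4301 ≈ 1.1870.
At the golden rule the marginal product of capital equals n+g+δ: 0.36·k^(0.36−1) = 0.09. Solving, k_gold = (0.36/0.09)^(1/0.64) ≈ 8.7241.
y_gold = 8.7241^0.36 ≈ 2.1810, c_gold = y_gold − 0.09·k_gold ≈ 1.3958.
Gain: Δc = 1.3958 − 1.1870 ≈ 0.2089.

Δc ≈ 0.2089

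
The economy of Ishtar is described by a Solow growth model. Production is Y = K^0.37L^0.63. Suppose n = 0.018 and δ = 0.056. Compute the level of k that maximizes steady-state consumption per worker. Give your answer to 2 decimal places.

n + δ = 0.018 + 0.056 = 0.074.
Setting f'(k) = n+δ gives 0.37·k^(0.37−1) = 0.074, hence k_gold = (0.37/0.074)^(1/0.63) ≈ 12.8670.

k_gold ≈ 12.87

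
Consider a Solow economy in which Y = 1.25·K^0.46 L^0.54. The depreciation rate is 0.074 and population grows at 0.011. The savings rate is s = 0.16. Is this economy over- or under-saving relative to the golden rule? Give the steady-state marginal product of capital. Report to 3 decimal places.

under-saving; MPK ≈ 0.244

Capital per worker breaks even when investment replaces (n + δ)·k; here n + δ = 0.085.
Steady-state k*: s·A·k^0.46 = 0.085·k gives k* = (0.16·1.25/0.085)^(1/0.54) ≈ 4.8772.
MPK = 0.46·1.25·4.8772^(-0.54) ≈ 0.2444.
MPK > n+δ = 0.085, so the economy is dynamically efficient (under-saving).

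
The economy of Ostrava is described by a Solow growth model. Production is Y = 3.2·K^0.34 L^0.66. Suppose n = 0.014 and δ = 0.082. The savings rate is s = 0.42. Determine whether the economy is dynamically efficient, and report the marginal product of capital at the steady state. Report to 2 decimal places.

dynamically inefficient; MPK ≈ 0.08

Capital per worker breaks even when investment replaces (n + δ)·k; here n + δ = 0.096.
Steady-state k*: s·A·k^0.34 = 0.096·k gives k* = (0.42·3.2/0.096)^(1/0.66) ≈ 54.5202.
MPK = 0.34·3.2·54.5202^(-0.66) ≈ 0.0777.
MPK < n+δ = 0.096, so the economy is dynamically inefficient (over-saving).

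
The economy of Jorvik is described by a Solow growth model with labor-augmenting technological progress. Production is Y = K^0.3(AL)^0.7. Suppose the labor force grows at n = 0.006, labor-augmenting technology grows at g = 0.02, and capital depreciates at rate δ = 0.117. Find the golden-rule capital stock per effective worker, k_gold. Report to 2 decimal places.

The effective depreciation rate is n + g + δ = 0.006 + 0.02 + 0.117 = 0.143.
At the golden rule the marginal product of capital equals n+g+δ: 0.3·k^(0.3−1) = 0.143. Solving, k_gold = (0.3/0.143)^(1/0.7) ≈ 2.8820.

k_gold ≈ 2.88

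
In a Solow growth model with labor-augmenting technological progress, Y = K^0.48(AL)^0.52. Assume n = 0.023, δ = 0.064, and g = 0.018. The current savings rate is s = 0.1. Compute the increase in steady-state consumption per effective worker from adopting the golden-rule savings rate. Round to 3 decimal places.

Δc ≈ 1.254

n + g + δ = 0.023 + 0.018 + 0.064 = 0.105.
Current steady state (s = 0.1): k* = (0.1/0.105)^(1/0.52) ≈ 0.9104, y* = 0.9104^0.48 ≈ 0.9560, c* = (1−0.1)·0.9560 ≈ 0.8604.
Maximizing c = f(k) − (n+g+δ)·k gives f'(k) = n+g+δ, i.e. 0.48·k^(0.48−1) = 0.105, so k_gold = (0.48/0.105)^(1/0.52) ≈ 18.5922.
y_gold = 18.5922^0.48 ≈ 4.0670, c_gold = y_gold − 0.105·k_gold ≈ 2.1149.
Gain: Δc = 2.1149 − 0.8604 ≈ 1.2545.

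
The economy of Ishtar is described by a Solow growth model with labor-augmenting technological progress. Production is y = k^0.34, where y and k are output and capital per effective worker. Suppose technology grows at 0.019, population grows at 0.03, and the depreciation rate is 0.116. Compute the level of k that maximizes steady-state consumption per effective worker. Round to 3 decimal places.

k_gold ≈ 2.991

The effective depreciation rate is n + g + δ = 0.03 + 0.019 + 0.116 = 0.165.
Golden rule sets MPK = n+g+δ: 0.34·k^(0.34−1) = 0.165, so k_gold = (0.34/0.165)^(1/0.66) ≈ 2.9905.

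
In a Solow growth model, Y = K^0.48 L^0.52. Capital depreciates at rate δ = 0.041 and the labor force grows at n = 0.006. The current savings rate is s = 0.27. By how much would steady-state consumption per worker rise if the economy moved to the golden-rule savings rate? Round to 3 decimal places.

Δc ≈ 0.775

Break-even investment rate: n + δ = 0.006 + 0.041 = 0.047.
Current steady state (s = 0.27): k* = (0.27/0.047)^(1/0.52) ≈ 28.8487, y* = 28.8487^0.48 ≈ 5.0218, c* = (1−0.27)·5.0218 ≈ 3.6659.
At the golden rule the marginal product of capital equals n+δ: 0.48·k^(0.48−1) = 0.047. Solving, k_gold = (0.48/0.047)^(1/0.52) ≈ 87.2289.
y_gold = 87.2289^0.48 ≈ 8.5412, c_gold = y_gold − 0.047·k_gold ≈ 4.4414.
Gain: Δc = 4.4414 − 3.6659 ≈ 0.7755.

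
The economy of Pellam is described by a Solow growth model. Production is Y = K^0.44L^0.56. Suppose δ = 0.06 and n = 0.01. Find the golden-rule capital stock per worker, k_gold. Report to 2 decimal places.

Capital per worker breaks even when investment replaces (n + δ)·k; here n + δ = 0.07.
At the golden rule the marginal product of capital equals n+δ: 0.44·k^(0.44−1) = 0.07. Solving, k_gold = (0.44/0.07)^(1/0.56) ≈ 26.6461.

k_gold ≈ 26.65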